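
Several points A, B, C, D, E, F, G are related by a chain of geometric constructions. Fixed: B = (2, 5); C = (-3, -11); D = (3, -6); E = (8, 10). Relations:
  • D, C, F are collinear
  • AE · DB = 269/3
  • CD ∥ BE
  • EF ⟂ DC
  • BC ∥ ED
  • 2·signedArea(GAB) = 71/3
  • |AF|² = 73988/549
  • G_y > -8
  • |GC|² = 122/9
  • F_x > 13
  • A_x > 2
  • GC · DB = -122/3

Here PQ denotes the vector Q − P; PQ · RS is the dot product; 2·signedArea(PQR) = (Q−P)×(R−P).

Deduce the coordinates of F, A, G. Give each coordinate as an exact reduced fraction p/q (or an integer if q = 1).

A = (7/3, 4/3)
F = (843/61, 184/61)
G = (-10/3, -22/3)

1. F_x = 843/61  [D, C, F are collinear ∩ EF ⟂ DC]
2. F_y = 184/61  [D, C, F are collinear ∩ EF ⟂ DC]
   → F = (843/61, 184/61)
3. G_x = -10/3  [line 1·x + -11·y + -232/3 = 0 ∩ |GC|² = 122/9]
4. G_y = -22/3  [line 1·x + -11·y + -232/3 = 0 ∩ |GC|² = 122/9]
   → G = (-10/3, -22/3)
5. A_x = 7/3  [AE · DB = 269/3 ∩ 2·signedArea(GAB) = 71/3]
6. A_y = 4/3  [AE · DB = 269/3 ∩ 2·signedArea(GAB) = 71/3]
   → A = (7/3, 4/3)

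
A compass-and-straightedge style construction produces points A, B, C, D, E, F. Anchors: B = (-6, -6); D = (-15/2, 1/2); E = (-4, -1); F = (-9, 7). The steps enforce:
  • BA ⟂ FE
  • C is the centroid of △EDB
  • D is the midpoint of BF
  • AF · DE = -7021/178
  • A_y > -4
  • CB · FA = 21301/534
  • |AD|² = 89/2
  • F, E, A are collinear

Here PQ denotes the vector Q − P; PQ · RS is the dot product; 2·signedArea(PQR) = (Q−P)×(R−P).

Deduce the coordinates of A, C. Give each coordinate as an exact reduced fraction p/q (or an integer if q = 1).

A = (-206/89, -329/89)
C = (-35/6, -13/6)

1. A_x = -206/89  [F, E, A are collinear ∩ BA ⟂ FE]
2. A_y = -329/89  [F, E, A are collinear ∩ BA ⟂ FE]
   → A = (-206/89, -329/89)
3. C_x = -35/6  [C is the centroid of △EDB]
4. C_y = -13/6  [C is the centroid of △EDB]
   → C = (-35/6, -13/6)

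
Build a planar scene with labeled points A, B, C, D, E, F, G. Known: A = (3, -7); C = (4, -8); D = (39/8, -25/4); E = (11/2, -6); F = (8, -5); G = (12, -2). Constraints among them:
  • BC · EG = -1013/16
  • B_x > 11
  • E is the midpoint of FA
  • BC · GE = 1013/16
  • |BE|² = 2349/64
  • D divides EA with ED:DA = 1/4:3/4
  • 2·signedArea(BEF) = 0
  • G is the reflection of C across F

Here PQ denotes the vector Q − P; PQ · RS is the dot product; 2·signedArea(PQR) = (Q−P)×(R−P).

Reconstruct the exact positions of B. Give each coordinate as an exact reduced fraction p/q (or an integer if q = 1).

B = (89/8, -15/4)

1. B_x = 89/8  [2·signedArea(BEF) = 0 ∩ BC · EG = -1013/16]
2. B_y = -15/4  [2·signedArea(BEF) = 0 ∩ BC · EG = -1013/16]
   → B = (89/8, -15/4)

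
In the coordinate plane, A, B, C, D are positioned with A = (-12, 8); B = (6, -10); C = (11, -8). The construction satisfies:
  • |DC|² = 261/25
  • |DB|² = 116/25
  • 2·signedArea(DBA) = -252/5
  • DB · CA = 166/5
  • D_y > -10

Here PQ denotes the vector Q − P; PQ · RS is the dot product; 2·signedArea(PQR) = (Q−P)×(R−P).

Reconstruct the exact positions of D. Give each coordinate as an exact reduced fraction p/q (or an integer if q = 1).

1. D_x = 8  [2·signedArea(DBA) = -252/5 ∩ DB · CA = 166/5]
2. D_y = -46/5  [2·signedArea(DBA) = -252/5 ∩ DB · CA = 166/5]
   → D = (8, -46/5)

D = (8, -46/5)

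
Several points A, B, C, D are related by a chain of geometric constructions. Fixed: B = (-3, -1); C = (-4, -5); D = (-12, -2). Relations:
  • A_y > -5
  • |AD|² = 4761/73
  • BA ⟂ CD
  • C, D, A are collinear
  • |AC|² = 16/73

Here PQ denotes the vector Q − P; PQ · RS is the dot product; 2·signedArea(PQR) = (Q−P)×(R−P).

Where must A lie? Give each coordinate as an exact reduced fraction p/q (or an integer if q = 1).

A = (-324/73, -353/73)

1. A_x = -324/73  [C, D, A are collinear ∩ BA ⟂ CD]
2. A_y = -353/73  [C, D, A are collinear ∩ BA ⟂ CD]
   → A = (-324/73, -353/73)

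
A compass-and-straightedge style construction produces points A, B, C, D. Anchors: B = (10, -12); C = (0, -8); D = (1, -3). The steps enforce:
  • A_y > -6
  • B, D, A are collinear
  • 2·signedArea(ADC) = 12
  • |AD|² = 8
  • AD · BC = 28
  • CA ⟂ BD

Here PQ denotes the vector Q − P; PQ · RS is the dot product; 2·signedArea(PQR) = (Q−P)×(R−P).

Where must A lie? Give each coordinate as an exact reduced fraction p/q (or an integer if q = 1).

1. A_x = 3  [B, D, A are collinear ∩ CA ⟂ BD]
2. A_y = -5  [B, D, A are collinear ∩ CA ⟂ BD]
   → A = (3, -5)

A = (3, -5)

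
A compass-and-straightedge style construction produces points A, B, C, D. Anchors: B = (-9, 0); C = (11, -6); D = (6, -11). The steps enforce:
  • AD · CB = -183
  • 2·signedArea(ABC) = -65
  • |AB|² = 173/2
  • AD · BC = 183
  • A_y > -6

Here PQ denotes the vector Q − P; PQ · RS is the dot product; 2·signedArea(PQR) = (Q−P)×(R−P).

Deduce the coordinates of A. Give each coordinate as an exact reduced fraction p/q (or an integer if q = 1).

A = (-3/2, -11/2)

1. A_x = -3/2  [2·signedArea(ABC) = -65 ∩ AD · BC = 183]
2. A_y = -11/2  [2·signedArea(ABC) = -65 ∩ AD · BC = 183]
   → A = (-3/2, -11/2)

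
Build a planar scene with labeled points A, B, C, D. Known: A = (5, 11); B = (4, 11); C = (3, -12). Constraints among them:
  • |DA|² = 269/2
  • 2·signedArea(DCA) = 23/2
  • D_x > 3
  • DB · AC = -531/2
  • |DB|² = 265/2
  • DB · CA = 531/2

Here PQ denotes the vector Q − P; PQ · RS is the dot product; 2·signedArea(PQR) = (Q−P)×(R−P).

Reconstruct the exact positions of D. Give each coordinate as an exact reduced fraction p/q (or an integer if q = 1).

1. D_x = 7/2  [DB · CA = 531/2 ∩ 2·signedArea(DCA) = 23/2]
2. D_y = -1/2  [DB · CA = 531/2 ∩ 2·signedArea(DCA) = 23/2]
   → D = (7/2, -1/2)

D = (7/2, -1/2)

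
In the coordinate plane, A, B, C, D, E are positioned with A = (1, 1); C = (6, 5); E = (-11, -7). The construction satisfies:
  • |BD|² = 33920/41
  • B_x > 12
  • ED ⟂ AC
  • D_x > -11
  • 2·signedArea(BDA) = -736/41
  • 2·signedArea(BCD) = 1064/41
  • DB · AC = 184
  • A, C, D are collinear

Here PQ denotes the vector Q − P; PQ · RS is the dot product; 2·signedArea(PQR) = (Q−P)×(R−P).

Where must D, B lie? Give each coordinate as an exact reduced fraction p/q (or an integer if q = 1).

1. D_x = -419/41  [A, C, D are collinear ∩ ED ⟂ AC]
2. D_y = -327/41  [A, C, D are collinear ∩ ED ⟂ AC]
   → D = (-419/41, -327/41)
3. B_x = 13  [2·signedArea(BCD) = 1064/41 ∩ DB · AC = 184]
4. B_y = 9  [2·signedArea(BCD) = 1064/41 ∩ DB · AC = 184]
   → B = (13, 9)

B = (13, 9)
D = (-419/41, -327/41)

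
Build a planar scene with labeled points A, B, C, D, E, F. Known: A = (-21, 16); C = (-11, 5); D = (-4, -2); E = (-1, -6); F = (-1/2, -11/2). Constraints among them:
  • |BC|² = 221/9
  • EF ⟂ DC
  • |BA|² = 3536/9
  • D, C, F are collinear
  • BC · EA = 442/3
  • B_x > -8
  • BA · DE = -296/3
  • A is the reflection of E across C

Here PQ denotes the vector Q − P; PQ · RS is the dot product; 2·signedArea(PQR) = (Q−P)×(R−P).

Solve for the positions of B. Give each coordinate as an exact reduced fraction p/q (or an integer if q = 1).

1. B_x = -23/3  [BC · EA = 442/3 ∩ BA · DE = -296/3]
2. B_y = 4/3  [BC · EA = 442/3 ∩ BA · DE = -296/3]
   → B = (-23/3, 4/3)

B = (-23/3, 4/3)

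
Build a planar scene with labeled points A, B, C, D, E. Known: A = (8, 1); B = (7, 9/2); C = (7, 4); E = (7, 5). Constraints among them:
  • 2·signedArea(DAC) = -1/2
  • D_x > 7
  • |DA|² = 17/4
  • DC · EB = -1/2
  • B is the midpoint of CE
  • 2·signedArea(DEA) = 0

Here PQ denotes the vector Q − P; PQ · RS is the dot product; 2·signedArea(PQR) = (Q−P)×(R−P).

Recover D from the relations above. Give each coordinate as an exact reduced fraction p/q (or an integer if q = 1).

1. D_x = 15/2  [2·signedArea(DEA) = 0 ∩ 2·signedArea(DAC) = -1/2]
2. D_y = 3  [2·signedArea(DEA) = 0 ∩ 2·signedArea(DAC) = -1/2]
   → D = (15/2, 3)

D = (15/2, 3)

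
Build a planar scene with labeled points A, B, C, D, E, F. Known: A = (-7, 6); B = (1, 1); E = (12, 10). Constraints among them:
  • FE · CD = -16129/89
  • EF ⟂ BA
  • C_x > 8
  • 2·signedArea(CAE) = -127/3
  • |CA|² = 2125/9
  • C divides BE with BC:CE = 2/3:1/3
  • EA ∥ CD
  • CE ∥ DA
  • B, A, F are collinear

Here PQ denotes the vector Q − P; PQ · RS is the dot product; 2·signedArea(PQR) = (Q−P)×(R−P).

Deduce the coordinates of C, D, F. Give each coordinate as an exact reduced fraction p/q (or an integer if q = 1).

C = (25/3, 7)
D = (-32/3, 3)
F = (433/89, -126/89)

1. C_x = 25/3  [C divides BE with BC:CE = 2/3:1/3]
2. C_y = 7  [C divides BE with BC:CE = 2/3:1/3]
   → C = (25/3, 7)
3. D_x = -32/3  [CE ∥ DA ∩ EA ∥ CD]
4. D_y = 3  [CE ∥ DA ∩ EA ∥ CD]
   → D = (-32/3, 3)
5. F_x = 433/89  [B, A, F are collinear ∩ EF ⟂ BA]
6. F_y = -126/89  [B, A, F are collinear ∩ EF ⟂ BA]
   → F = (433/89, -126/89)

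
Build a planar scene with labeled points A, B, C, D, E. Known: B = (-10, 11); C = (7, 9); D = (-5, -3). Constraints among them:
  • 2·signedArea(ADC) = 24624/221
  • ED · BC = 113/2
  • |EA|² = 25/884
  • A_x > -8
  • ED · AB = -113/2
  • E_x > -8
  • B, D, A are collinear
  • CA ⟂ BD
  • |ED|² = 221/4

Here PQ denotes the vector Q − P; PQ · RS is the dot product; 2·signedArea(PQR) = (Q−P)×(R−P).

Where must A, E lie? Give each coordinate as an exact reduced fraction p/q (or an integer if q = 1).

1. A_x = -1645/221  [B, D, A are collinear ∩ CA ⟂ BD]
2. A_y = 849/221  [B, D, A are collinear ∩ CA ⟂ BD]
   → A = (-1645/221, 849/221)
3. E_x = -15/2  [ED · BC = 113/2 ∩ ED · AB = -113/2]
4. E_y = 4  [ED · BC = 113/2 ∩ ED · AB = -113/2]
   → E = (-15/2, 4)

A = (-1645/221, 849/221)
E = (-15/2, 4)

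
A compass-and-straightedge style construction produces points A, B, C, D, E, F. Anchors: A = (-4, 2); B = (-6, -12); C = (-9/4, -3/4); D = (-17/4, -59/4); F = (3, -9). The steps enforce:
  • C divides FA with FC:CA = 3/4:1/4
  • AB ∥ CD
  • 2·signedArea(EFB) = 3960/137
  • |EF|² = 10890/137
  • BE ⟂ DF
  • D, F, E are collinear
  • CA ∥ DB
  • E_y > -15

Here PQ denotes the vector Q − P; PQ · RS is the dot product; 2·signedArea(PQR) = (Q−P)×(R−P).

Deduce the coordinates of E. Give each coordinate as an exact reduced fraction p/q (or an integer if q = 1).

E = (-546/137, -1992/137)

1. E_x = -546/137  [D, F, E are collinear ∩ BE ⟂ DF]
2. E_y = -1992/137  [D, F, E are collinear ∩ BE ⟂ DF]
   → E = (-546/137, -1992/137)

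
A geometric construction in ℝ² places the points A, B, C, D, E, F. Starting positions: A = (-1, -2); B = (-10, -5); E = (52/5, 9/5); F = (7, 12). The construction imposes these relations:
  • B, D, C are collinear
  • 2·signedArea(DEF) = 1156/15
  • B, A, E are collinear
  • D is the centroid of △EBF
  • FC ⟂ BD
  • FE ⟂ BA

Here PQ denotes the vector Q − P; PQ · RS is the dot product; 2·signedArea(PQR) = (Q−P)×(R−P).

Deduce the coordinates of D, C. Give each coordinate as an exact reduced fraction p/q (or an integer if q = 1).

1. D_x = 37/15  [D is the centroid of △EBF]
2. D_y = 44/15  [D is the centroid of △EBF]
   → D = (37/15, 44/15)
3. C_x = 49/5  [B, D, C are collinear ∩ FC ⟂ BD]
4. C_y = 38/5  [B, D, C are collinear ∩ FC ⟂ BD]
   → C = (49/5, 38/5)

C = (49/5, 38/5)
D = (37/15, 44/15)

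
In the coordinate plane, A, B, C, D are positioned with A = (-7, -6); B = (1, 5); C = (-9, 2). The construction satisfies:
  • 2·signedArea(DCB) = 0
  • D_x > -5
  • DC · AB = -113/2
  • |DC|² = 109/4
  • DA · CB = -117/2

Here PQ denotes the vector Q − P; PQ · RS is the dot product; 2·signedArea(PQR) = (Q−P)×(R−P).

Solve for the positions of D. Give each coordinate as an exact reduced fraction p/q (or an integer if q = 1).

D = (-4, 7/2)

1. D_x = -4  [2·signedArea(DCB) = 0 ∩ DA · CB = -117/2]
2. D_y = 7/2  [2·signedArea(DCB) = 0 ∩ DA · CB = -117/2]
   → D = (-4, 7/2)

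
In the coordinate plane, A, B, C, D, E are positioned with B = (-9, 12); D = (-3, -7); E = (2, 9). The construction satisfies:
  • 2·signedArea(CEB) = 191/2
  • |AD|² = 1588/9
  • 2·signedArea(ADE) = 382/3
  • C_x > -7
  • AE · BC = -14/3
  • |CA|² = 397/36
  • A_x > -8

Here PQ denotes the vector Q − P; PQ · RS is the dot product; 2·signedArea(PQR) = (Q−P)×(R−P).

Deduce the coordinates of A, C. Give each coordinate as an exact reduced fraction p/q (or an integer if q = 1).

A = (-7, 17/3)
C = (-6, 5/2)

1. A_x = -7  [line -16·x + 5·y + -421/3 = 0 ∩ |AD|² = 1588/9]
2. A_y = 17/3  [line -16·x + 5·y + -421/3 = 0 ∩ |AD|² = 1588/9]
   → A = (-7, 17/3)
3. C_x = -6  [2·signedArea(CEB) = 191/2 ∩ AE · BC = -14/3]
4. C_y = 5/2  [2·signedArea(CEB) = 191/2 ∩ AE · BC = -14/3]
   → C = (-6, 5/2)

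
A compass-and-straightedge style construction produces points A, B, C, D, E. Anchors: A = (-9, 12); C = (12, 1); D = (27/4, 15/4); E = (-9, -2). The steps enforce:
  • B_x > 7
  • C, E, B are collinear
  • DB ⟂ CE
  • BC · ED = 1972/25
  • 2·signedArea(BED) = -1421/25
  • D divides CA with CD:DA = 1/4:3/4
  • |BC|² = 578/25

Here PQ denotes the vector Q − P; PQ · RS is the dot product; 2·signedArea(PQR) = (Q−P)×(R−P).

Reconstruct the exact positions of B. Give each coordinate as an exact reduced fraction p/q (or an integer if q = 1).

B = (181/25, 8/25)

1. B_x = 181/25  [C, E, B are collinear ∩ DB ⟂ CE]
2. B_y = 8/25  [C, E, B are collinear ∩ DB ⟂ CE]
   → B = (181/25, 8/25)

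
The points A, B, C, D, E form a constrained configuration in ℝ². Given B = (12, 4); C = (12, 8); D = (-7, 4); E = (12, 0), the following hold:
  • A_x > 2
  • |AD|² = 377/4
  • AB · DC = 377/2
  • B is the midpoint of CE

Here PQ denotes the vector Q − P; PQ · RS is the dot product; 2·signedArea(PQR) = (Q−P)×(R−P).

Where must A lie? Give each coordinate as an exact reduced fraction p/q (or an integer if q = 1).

1. A_x = 5/2  [line -19·x + -4·y + 111/2 = 0 ∩ |AD|² = 377/4]
2. A_y = 2  [line -19·x + -4·y + 111/2 = 0 ∩ |AD|² = 377/4]
   → A = (5/2, 2)

A = (5/2, 2)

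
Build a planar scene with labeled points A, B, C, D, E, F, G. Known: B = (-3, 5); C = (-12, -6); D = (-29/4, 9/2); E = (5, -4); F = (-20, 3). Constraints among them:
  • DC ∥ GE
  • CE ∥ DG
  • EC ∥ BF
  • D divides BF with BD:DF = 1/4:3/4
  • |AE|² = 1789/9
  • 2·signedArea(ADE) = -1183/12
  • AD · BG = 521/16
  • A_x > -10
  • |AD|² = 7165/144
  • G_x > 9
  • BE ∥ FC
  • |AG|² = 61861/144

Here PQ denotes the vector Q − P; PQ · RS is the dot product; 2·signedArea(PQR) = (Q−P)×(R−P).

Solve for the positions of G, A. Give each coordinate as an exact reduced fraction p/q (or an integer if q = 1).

A = (-9, -7/3)
G = (39/4, 13/2)

1. G_x = 39/4  [DC ∥ GE ∩ CE ∥ DG]
2. G_y = 13/2  [DC ∥ GE ∩ CE ∥ DG]
   → G = (39/4, 13/2)
3. A_x = -9  [AD · BG = 521/16 ∩ 2·signedArea(ADE) = -1183/12]
4. A_y = -7/3  [AD · BG = 521/16 ∩ 2·signedArea(ADE) = -1183/12]
   → A = (-9, -7/3)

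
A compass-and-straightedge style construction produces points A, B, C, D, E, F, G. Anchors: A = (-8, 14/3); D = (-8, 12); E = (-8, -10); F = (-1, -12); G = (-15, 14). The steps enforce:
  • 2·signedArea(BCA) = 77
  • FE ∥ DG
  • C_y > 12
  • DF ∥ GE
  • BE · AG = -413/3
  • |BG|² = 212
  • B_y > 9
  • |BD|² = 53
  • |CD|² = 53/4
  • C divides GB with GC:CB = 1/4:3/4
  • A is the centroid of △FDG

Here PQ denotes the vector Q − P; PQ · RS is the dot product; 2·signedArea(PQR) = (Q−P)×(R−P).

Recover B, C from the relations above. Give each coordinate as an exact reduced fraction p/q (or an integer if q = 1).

1. B_x = -1  [line 7·x + -28/3·y + 301/3 = 0 ∩ |BD|² = 53]
2. B_y = 10  [line 7·x + -28/3·y + 301/3 = 0 ∩ |BD|² = 53]
   → B = (-1, 10)
3. C_x = -23/2  [C divides GB with GC:CB = 1/4:3/4]
4. C_y = 13  [C divides GB with GC:CB = 1/4:3/4]
   → C = (-23/2, 13)

B = (-1, 10)
C = (-23/2, 13)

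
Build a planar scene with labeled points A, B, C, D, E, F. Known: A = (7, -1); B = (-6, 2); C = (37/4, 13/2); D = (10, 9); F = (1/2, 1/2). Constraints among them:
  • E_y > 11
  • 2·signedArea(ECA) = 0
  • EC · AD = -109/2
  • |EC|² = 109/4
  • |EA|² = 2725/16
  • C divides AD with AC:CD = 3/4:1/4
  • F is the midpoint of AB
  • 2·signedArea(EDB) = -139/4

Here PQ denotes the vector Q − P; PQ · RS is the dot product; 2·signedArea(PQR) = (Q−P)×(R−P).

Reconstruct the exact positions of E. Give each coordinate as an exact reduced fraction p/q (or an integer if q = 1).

E = (43/4, 23/2)

1. E_x = 43/4  [2·signedArea(ECA) = 0 ∩ 2·signedArea(EDB) = -139/4]
2. E_y = 23/2  [2·signedArea(ECA) = 0 ∩ 2·signedArea(EDB) = -139/4]
   → E = (43/4, 23/2)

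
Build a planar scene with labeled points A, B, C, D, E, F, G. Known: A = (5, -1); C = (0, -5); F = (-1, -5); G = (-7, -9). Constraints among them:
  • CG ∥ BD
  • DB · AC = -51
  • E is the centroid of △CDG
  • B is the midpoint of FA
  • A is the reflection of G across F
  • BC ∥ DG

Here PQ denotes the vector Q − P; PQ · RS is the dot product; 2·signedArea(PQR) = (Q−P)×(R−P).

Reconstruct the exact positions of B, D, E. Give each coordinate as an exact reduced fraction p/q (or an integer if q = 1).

1. B_x = 2  [B is the midpoint of FA]
2. B_y = -3  [B is the midpoint of FA]
   → B = (2, -3)
3. D_x = -5  [BC ∥ DG ∩ CG ∥ BD]
4. D_y = -7  [BC ∥ DG ∩ CG ∥ BD]
   → D = (-5, -7)
5. E_x = -4  [E is the centroid of △CDG]
6. E_y = -7  [E is the centroid of △CDG]
   → E = (-4, -7)

B = (2, -3)
D = (-5, -7)
E = (-4, -7)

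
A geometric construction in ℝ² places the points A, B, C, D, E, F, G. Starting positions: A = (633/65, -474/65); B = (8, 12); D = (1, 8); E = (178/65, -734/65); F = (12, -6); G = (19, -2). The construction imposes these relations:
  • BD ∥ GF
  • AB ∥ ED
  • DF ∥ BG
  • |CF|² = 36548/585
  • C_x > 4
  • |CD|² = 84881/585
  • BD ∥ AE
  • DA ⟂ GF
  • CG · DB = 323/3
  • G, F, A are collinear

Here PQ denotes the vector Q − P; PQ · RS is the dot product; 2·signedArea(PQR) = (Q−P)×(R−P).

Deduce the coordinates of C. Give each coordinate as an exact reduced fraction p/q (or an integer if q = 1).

C = (292/65, -688/195)

1. C_x = 292/65  [line -7·x + -4·y + 52/3 = 0 ∩ |CD|² = 84881/585]
2. C_y = -688/195  [line -7·x + -4·y + 52/3 = 0 ∩ |CD|² = 84881/585]
   → C = (292/65, -688/195)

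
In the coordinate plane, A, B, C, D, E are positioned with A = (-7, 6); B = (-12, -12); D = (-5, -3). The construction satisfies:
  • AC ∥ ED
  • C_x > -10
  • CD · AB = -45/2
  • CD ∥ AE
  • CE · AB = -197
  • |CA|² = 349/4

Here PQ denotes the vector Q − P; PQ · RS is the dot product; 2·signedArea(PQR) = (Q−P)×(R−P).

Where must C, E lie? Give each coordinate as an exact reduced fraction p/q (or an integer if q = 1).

C = (-19/2, -3)
E = (-5/2, 6)

1. C_x = -19/2  [line 5·x + 18·y + 203/2 = 0 ∩ |CA|² = 349/4]
2. C_y = -3  [line 5·x + 18·y + 203/2 = 0 ∩ |CA|² = 349/4]
   → C = (-19/2, -3)
3. E_x = -5/2  [CE · AB = -197 ∩ AC ∥ ED]
4. E_y = 6  [CE · AB = -197 ∩ AC ∥ ED]
   → E = (-5/2, 6)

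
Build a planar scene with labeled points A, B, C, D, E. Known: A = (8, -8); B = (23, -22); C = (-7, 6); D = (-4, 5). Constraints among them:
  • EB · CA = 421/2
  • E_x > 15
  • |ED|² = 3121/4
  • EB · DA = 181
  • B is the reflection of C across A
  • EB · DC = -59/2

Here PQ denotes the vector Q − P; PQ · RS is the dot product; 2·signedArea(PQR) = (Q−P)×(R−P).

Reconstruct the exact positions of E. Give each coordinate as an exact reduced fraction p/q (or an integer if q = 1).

1. E_x = 31/2  [EB · DA = 181 ∩ EB · CA = 421/2]
2. E_y = -15  [EB · DA = 181 ∩ EB · CA = 421/2]
   → E = (31/2, -15)

E = (31/2, -15)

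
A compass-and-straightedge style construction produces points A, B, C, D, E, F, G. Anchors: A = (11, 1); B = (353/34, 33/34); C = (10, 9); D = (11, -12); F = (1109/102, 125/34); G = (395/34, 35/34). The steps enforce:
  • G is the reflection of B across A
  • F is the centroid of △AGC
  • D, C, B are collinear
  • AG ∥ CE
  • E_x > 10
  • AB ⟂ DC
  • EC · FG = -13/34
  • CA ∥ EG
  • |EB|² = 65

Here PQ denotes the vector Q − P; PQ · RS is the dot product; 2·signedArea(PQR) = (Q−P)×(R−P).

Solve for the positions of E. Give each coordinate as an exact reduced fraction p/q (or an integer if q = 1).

E = (361/34, 307/34)

1. E_x = 361/34  [CA ∥ EG ∩ AG ∥ CE]
2. E_y = 307/34  [CA ∥ EG ∩ AG ∥ CE]
   → E = (361/34, 307/34)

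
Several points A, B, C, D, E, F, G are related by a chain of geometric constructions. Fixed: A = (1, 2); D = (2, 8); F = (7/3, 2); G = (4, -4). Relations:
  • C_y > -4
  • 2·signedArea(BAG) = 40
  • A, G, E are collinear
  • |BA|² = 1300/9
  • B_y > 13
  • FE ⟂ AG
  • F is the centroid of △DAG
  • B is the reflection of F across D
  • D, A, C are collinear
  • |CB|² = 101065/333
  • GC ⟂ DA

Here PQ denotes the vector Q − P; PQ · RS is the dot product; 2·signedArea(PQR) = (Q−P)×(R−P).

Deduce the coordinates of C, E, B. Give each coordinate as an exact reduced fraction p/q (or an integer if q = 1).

1. C_x = 4/37  [D, A, C are collinear ∩ GC ⟂ DA]
2. C_y = -124/37  [D, A, C are collinear ∩ GC ⟂ DA]
   → C = (4/37, -124/37)
3. E_x = 19/15  [A, G, E are collinear ∩ FE ⟂ AG]
4. E_y = 22/15  [A, G, E are collinear ∩ FE ⟂ AG]
   → E = (19/15, 22/15)
5. B_x = 5/3  [B is the reflection of F across D]
6. B_y = 14  [B is the reflection of F across D]
   → B = (5/3, 14)

B = (5/3, 14)
C = (4/37, -124/37)
E = (19/15, 22/15)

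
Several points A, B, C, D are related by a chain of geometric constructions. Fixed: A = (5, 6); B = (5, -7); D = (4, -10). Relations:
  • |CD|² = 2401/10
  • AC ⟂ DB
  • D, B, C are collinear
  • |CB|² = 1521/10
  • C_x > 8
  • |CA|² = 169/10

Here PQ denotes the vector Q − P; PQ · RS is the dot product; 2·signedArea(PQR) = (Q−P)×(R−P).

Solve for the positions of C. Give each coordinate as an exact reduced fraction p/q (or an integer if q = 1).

1. C_x = 89/10  [D, B, C are collinear ∩ AC ⟂ DB]
2. C_y = 47/10  [D, B, C are collinear ∩ AC ⟂ DB]
   → C = (89/10, 47/10)

C = (89/10, 47/10)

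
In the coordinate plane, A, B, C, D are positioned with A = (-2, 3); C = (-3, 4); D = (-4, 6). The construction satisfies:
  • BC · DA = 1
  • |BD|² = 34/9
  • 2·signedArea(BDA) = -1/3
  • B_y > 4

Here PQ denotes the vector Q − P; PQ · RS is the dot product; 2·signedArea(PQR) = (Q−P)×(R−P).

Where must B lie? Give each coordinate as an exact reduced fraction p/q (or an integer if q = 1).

1. B_x = -3  [BC · DA = 1 ∩ 2·signedArea(BDA) = -1/3]
2. B_y = 13/3  [BC · DA = 1 ∩ 2·signedArea(BDA) = -1/3]
   → B = (-3, 13/3)

B = (-3, 13/3)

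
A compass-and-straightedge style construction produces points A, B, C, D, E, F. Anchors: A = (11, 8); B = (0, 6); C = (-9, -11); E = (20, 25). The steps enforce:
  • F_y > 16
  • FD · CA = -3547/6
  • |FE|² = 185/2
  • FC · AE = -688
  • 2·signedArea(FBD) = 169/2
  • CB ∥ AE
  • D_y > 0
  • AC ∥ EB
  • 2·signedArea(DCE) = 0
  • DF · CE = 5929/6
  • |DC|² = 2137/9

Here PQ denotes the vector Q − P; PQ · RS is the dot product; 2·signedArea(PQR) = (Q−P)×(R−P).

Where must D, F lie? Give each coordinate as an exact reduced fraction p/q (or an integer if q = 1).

D = (2/3, 1)
F = (31/2, 33/2)

1. D_x = 2/3  [line -36·x + 29·y + -5 = 0 ∩ |DC|² = 2137/9]
2. D_y = 1  [line -36·x + 29·y + -5 = 0 ∩ |DC|² = 2137/9]
   → D = (2/3, 1)
3. F_x = 31/2  [FC · AE = -688 ∩ DF · CE = 5929/6]
4. F_y = 33/2  [FC · AE = -688 ∩ DF · CE = 5929/6]
   → F = (31/2, 33/2)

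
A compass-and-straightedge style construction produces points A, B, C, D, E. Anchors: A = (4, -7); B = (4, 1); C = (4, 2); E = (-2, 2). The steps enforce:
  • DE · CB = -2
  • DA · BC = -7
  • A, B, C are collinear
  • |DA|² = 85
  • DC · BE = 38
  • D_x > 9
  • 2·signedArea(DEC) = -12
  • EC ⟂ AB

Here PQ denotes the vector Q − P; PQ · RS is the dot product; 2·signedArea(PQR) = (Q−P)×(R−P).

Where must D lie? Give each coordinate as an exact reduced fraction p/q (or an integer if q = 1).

1. D_x = 10  [DA · BC = -7 ∩ DC · BE = 38]
2. D_y = 0  [DA · BC = -7 ∩ DC · BE = 38]
   → D = (10, 0)

D = (10, 0)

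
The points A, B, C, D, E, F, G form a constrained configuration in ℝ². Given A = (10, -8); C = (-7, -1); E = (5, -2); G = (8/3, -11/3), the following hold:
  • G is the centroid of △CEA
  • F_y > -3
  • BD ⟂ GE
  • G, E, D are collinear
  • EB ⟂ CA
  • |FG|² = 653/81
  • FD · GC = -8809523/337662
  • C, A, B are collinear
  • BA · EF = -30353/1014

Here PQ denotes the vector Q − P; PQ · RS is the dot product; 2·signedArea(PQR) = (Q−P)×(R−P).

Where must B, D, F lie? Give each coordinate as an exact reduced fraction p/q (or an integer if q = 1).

1. B_x = 1221/338  [C, A, B are collinear ∩ EB ⟂ CA]
2. B_y = -1815/338  [C, A, B are collinear ∩ EB ⟂ CA]
   → B = (1221/338, -1815/338)
3. D_x = 31107/12506  [G, E, D are collinear ∩ BD ⟂ GE]
4. D_y = -47457/12506  [G, E, D are collinear ∩ BD ⟂ GE]
   → D = (31107/12506, -47457/12506)
5. F_x = 2/9  [FD · GC = -8809523/337662 ∩ BA · EF = -30353/1014]
6. F_y = -20/9  [FD · GC = -8809523/337662 ∩ BA · EF = -30353/1014]
   → F = (2/9, -20/9)

B = (1221/338, -1815/338)
D = (31107/12506, -47457/12506)
F = (2/9, -20/9)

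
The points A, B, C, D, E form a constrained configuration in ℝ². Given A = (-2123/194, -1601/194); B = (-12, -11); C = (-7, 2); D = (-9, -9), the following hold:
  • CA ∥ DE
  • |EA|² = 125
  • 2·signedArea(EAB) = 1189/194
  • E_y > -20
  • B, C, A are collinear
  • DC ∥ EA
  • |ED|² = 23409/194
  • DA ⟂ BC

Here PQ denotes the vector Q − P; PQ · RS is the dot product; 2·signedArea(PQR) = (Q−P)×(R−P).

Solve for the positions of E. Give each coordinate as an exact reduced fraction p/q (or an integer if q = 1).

E = (-2511/194, -3735/194)

1. E_x = -2511/194  [DC ∥ EA ∩ CA ∥ DE]
2. E_y = -3735/194  [DC ∥ EA ∩ CA ∥ DE]
   → E = (-2511/194, -3735/194)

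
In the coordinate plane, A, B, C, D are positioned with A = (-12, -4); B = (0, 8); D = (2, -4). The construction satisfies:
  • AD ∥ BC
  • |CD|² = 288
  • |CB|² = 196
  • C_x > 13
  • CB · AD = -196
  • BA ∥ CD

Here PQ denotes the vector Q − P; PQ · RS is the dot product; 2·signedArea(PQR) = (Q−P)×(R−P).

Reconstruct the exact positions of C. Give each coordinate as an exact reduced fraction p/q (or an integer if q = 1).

C = (14, 8)

1. C_x = 14  [BA ∥ CD ∩ AD ∥ BC]
2. C_y = 8  [BA ∥ CD ∩ AD ∥ BC]
   → C = (14, 8)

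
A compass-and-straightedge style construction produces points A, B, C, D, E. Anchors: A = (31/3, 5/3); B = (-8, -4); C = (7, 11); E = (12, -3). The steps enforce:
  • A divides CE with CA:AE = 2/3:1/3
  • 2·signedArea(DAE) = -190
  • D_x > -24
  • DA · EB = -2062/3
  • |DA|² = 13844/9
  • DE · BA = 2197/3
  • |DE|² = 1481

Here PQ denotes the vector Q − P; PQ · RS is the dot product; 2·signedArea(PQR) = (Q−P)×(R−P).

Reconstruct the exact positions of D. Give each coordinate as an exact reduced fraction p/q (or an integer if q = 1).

D = (-23, -19)

1. D_x = -23  [2·signedArea(DAE) = -190 ∩ DA · EB = -2062/3]
2. D_y = -19  [2·signedArea(DAE) = -190 ∩ DA · EB = -2062/3]
   → D = (-23, -19)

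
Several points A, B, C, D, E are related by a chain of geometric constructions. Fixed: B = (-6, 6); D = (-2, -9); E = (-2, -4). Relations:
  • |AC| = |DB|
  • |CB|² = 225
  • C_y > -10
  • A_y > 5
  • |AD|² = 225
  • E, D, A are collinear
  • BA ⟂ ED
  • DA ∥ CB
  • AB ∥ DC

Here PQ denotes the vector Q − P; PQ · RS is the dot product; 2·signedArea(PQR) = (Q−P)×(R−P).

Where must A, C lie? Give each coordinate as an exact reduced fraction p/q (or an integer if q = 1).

1. A_x = -2  [E, D, A are collinear ∩ BA ⟂ ED]
2. A_y = 6  [E, D, A are collinear ∩ BA ⟂ ED]
   → A = (-2, 6)
3. C_x = -6  [DA ∥ CB ∩ AB ∥ DC]
4. C_y = -9  [DA ∥ CB ∩ AB ∥ DC]
   → C = (-6, -9)

A = (-2, 6)
C = (-6, -9)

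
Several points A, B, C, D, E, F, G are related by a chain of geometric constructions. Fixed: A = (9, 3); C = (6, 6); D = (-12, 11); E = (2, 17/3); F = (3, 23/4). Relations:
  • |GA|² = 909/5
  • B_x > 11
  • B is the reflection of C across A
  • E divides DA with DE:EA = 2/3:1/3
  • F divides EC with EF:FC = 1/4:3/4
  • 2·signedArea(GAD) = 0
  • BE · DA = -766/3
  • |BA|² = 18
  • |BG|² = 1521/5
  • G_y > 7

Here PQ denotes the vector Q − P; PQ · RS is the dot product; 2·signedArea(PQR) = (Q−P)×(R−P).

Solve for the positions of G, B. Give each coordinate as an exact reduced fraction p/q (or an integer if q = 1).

1. G_x = -18/5  [line -8·x + -21·y + 135 = 0 ∩ |GA|² = 909/5]
2. G_y = 39/5  [line -8·x + -21·y + 135 = 0 ∩ |GA|² = 909/5]
   → G = (-18/5, 39/5)
3. B_x = 12  [B is the reflection of C across A]
4. B_y = 0  [B is the reflection of C across A]
   → B = (12, 0)

B = (12, 0)
G = (-18/5, 39/5)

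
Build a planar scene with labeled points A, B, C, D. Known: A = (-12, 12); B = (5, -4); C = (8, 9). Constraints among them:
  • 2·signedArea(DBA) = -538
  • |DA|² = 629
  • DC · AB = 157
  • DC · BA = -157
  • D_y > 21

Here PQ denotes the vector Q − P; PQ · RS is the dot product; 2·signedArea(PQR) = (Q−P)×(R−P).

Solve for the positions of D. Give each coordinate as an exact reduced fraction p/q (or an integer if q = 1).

1. D_x = 11  [2·signedArea(DBA) = -538 ∩ DC · BA = -157]
2. D_y = 22  [2·signedArea(DBA) = -538 ∩ DC · BA = -157]
   → D = (11, 22)

D = (11, 22)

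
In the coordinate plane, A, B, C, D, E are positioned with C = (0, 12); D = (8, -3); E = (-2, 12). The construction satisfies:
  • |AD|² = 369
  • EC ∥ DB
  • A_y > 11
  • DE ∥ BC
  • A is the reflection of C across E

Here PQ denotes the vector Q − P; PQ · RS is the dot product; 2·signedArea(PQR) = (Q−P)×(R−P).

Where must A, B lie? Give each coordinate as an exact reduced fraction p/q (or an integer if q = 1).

A = (-4, 12)
B = (10, -3)

1. A_x = -4  [A is the reflection of C across E]
2. A_y = 12  [A is the reflection of C across E]
   → A = (-4, 12)
3. B_x = 10  [DE ∥ BC ∩ EC ∥ DB]
4. B_y = -3  [DE ∥ BC ∩ EC ∥ DB]
   → B = (10, -3)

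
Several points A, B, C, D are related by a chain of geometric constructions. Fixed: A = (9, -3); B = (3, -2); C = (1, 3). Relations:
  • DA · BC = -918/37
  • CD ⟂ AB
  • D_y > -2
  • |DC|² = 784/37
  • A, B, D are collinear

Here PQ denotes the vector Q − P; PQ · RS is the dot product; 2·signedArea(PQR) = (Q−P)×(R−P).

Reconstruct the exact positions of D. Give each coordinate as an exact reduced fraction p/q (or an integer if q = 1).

1. D_x = 9/37  [A, B, D are collinear ∩ CD ⟂ AB]
2. D_y = -57/37  [A, B, D are collinear ∩ CD ⟂ AB]
   → D = (9/37, -57/37)

D = (9/37, -57/37)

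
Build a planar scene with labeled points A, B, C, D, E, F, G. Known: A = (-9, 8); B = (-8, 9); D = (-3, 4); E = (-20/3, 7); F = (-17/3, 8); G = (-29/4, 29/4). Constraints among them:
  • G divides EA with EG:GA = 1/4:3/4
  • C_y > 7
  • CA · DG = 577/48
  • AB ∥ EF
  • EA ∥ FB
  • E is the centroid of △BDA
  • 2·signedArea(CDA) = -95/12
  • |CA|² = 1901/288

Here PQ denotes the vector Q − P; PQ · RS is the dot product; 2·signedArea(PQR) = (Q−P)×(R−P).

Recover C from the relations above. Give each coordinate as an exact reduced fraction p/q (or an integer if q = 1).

C = (-155/24, 61/8)

1. C_x = -155/24  [CA · DG = 577/48 ∩ 2·signedArea(CDA) = -95/12]
2. C_y = 61/8  [CA · DG = 577/48 ∩ 2·signedArea(CDA) = -95/12]
   → C = (-155/24, 61/8)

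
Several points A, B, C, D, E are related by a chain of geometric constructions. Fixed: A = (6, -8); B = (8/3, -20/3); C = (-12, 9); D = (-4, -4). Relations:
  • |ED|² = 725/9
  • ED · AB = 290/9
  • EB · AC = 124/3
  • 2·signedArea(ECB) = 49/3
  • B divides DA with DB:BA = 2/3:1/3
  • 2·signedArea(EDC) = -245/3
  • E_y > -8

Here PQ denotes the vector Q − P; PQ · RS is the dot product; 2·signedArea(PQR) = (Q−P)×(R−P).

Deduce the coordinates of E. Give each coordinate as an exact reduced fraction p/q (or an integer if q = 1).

1. E_x = 13/3  [2·signedArea(EDC) = -245/3 ∩ 2·signedArea(ECB) = 49/3]
2. E_y = -22/3  [2·signedArea(EDC) = -245/3 ∩ 2·signedArea(ECB) = 49/3]
   → E = (13/3, -22/3)

E = (13/3, -22/3)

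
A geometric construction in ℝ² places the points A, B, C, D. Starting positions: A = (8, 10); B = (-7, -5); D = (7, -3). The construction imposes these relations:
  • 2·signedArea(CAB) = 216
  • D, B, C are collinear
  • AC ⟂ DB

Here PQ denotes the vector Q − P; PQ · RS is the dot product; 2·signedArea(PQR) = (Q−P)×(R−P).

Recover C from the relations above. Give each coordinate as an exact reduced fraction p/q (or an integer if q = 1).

1. C_x = 49/5  [D, B, C are collinear ∩ AC ⟂ DB]
2. C_y = -13/5  [D, B, C are collinear ∩ AC ⟂ DB]
   → C = (49/5, -13/5)

C = (49/5, -13/5)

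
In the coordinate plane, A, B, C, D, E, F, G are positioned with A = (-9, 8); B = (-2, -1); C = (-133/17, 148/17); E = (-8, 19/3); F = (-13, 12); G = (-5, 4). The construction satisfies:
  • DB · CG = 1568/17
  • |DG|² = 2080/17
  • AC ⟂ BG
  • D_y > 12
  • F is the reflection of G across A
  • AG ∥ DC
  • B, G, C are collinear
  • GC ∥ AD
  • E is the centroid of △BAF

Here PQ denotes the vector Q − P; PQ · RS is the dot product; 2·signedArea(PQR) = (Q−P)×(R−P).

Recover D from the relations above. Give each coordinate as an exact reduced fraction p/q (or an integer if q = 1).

1. D_x = -201/17  [AG ∥ DC ∩ GC ∥ AD]
2. D_y = 216/17  [AG ∥ DC ∩ GC ∥ AD]
   → D = (-201/17, 216/17)

D = (-201/17, 216/17)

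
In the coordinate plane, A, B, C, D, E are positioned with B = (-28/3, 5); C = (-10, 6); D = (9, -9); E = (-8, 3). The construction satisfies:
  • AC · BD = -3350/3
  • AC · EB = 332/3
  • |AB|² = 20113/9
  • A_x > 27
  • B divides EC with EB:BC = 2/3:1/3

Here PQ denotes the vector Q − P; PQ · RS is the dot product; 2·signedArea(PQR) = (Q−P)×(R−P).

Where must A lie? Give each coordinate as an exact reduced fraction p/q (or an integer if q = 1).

1. A_x = 28  [AC · BD = -3350/3 ∩ AC · EB = 332/3]
2. A_y = -24  [AC · BD = -3350/3 ∩ AC · EB = 332/3]
   → A = (28, -24)

A = (28, -24)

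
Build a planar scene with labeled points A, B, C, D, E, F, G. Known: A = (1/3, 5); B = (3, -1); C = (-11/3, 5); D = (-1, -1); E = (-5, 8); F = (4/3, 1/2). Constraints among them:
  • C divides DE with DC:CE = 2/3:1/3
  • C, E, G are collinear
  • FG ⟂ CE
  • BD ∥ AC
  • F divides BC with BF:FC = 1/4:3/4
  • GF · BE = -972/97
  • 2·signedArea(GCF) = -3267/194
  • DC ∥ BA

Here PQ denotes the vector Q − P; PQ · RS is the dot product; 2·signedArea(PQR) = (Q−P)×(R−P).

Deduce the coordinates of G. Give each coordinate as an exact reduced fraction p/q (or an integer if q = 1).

G = (-341/291, -119/194)

1. G_x = -341/291  [C, E, G are collinear ∩ FG ⟂ CE]
2. G_y = -119/194  [C, E, G are collinear ∩ FG ⟂ CE]
   → G = (-341/291, -119/194)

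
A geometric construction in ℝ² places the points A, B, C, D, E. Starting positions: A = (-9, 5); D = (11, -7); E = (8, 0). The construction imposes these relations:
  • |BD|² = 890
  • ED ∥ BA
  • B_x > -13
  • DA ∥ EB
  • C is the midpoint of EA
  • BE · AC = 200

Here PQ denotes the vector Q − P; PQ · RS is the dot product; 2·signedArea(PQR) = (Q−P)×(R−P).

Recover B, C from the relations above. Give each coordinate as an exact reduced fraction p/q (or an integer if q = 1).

B = (-12, 12)
C = (-1/2, 5/2)

1. B_x = -12  [ED ∥ BA ∩ DA ∥ EB]
2. B_y = 12  [ED ∥ BA ∩ DA ∥ EB]
   → B = (-12, 12)
3. C_x = -1/2  [C is the midpoint of EA]
4. C_y = 5/2  [C is the midpoint of EA]
   → C = (-1/2, 5/2)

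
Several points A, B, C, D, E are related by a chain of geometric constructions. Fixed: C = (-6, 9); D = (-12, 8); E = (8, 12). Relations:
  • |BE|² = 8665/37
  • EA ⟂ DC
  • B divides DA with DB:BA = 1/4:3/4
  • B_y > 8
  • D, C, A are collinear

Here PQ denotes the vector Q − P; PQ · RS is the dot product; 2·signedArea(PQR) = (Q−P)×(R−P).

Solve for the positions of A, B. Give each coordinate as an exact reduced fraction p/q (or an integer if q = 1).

1. A_x = 300/37  [D, C, A are collinear ∩ EA ⟂ DC]
2. A_y = 420/37  [D, C, A are collinear ∩ EA ⟂ DC]
   → A = (300/37, 420/37)
3. B_x = -258/37  [B divides DA with DB:BA = 1/4:3/4]
4. B_y = 327/37  [B divides DA with DB:BA = 1/4:3/4]
   → B = (-258/37, 327/37)

A = (300/37, 420/37)
B = (-258/37, 327/37)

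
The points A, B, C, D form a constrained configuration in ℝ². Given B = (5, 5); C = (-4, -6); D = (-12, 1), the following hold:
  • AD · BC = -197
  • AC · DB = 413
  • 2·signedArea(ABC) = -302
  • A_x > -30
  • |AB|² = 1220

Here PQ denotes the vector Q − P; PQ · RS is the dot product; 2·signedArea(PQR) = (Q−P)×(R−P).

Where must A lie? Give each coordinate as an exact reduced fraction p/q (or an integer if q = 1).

A = (-29, -3)

1. A_x = -29  [2·signedArea(ABC) = -302 ∩ AC · DB = 413]
2. A_y = -3  [2·signedArea(ABC) = -302 ∩ AC · DB = 413]
   → A = (-29, -3)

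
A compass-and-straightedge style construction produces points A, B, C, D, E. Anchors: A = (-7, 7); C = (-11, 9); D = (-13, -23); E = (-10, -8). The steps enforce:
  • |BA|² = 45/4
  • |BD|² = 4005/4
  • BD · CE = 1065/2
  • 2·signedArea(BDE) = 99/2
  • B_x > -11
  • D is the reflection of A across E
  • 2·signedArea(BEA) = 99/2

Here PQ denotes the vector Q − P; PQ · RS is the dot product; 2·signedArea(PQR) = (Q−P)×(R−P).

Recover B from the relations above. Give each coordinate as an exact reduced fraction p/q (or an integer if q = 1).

B = (-10, 17/2)

1. B_x = -10  [2·signedArea(BDE) = 99/2 ∩ BD · CE = 1065/2]
2. B_y = 17/2  [2·signedArea(BDE) = 99/2 ∩ BD · CE = 1065/2]
   → B = (-10, 17/2)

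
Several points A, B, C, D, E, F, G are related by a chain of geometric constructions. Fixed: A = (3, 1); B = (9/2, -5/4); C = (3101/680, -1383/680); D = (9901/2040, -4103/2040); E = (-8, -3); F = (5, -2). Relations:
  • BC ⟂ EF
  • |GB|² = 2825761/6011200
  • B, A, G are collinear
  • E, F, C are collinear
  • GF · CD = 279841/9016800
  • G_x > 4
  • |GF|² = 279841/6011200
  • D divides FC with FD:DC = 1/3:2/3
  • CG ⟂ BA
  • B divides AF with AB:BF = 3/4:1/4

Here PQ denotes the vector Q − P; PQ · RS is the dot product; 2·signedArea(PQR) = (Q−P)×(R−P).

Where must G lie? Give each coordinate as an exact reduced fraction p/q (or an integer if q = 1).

G = (21571/4420, -16093/8840)

1. G_x = 21571/4420  [B, A, G are collinear ∩ CG ⟂ BA]
2. G_y = -16093/8840  [B, A, G are collinear ∩ CG ⟂ BA]
   → G = (21571/4420, -16093/8840)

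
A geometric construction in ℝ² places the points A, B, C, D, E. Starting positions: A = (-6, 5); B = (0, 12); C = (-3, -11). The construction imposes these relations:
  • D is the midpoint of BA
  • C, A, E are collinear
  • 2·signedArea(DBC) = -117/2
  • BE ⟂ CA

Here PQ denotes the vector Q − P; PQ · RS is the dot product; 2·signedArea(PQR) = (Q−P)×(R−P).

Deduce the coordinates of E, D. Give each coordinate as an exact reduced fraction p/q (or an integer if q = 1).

D = (-3, 17/2)
E = (-1872/265, 2829/265)

1. E_x = -1872/265  [C, A, E are collinear ∩ BE ⟂ CA]
2. E_y = 2829/265  [C, A, E are collinear ∩ BE ⟂ CA]
   → E = (-1872/265, 2829/265)
3. D_x = -3  [D is the midpoint of BA]
4. D_y = 17/2  [D is the midpoint of BA]
   → D = (-3, 17/2)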